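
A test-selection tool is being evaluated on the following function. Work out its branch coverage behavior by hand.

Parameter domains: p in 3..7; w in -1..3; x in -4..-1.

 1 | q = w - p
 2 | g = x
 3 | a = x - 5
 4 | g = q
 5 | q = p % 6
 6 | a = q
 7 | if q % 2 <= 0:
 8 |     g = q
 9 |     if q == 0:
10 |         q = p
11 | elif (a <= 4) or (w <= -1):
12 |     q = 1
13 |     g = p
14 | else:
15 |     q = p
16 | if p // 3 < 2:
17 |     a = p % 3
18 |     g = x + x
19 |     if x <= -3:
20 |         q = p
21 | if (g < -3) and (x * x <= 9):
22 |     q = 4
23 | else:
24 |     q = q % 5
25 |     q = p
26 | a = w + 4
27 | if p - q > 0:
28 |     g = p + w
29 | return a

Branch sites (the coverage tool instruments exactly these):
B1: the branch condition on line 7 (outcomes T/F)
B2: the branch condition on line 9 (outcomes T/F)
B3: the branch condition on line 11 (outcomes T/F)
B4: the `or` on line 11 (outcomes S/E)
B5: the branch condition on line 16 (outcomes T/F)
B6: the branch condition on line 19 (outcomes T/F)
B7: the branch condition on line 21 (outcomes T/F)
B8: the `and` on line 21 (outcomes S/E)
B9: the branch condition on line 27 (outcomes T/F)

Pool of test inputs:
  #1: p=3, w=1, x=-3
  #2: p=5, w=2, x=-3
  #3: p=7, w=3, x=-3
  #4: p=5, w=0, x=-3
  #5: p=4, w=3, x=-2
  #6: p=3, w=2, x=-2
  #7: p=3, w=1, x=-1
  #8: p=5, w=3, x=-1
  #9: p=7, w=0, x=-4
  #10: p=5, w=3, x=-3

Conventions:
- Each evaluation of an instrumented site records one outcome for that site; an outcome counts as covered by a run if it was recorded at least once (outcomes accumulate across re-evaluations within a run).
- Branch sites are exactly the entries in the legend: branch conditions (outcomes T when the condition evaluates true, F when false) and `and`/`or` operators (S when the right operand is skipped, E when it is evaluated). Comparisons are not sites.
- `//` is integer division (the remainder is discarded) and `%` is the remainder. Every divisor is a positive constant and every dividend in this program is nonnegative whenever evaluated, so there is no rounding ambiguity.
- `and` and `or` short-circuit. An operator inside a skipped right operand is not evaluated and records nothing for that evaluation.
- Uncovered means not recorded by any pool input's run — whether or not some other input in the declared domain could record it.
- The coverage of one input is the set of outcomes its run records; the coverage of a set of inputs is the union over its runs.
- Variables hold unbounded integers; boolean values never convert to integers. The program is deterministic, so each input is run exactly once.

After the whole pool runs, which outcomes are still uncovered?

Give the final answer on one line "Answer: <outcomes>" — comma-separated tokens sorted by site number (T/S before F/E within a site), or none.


#1 (p=3, w=1, x=-3) -> covered: B1=F, B3=T, B4=S, B5=T, B6=T, B7=T, B8=E, B9=F
#2 (p=5, w=2, x=-3) -> covered: B1=F, B3=F, B4=E, B5=T, B6=T, B7=T, B8=E, B9=T
#3 (p=7, w=3, x=-3) -> covered: B1=F, B3=T, B4=S, B5=F, B7=F, B8=S, B9=F
#4 (p=5, w=0, x=-3) -> covered: B1=F, B3=F, B4=E, B5=T, B6=T, B7=T, B8=E, B9=T
#5 (p=4, w=3, x=-2) -> covered: B1=T, B2=F, B5=T, B6=F, B7=T, B8=E, B9=F
#6 (p=3, w=2, x=-2) -> covered: B1=F, B3=T, B4=S, B5=T, B6=F, B7=T, B8=E, B9=F
#7 (p=3, w=1, x=-1) -> covered: B1=F, B3=T, B4=S, B5=T, B6=F, B7=F, B8=S, B9=F
#8 (p=5, w=3, x=-1) -> covered: B1=F, B3=F, B4=E, B5=T, B6=F, B7=F, B8=S, B9=F
#9 (p=7, w=0, x=-4) -> covered: B1=F, B3=T, B4=S, B5=F, B7=F, B8=S, B9=F
#10 (p=5, w=3, x=-3) -> covered: B1=F, B3=F, B4=E, B5=T, B6=T, B7=T, B8=E, B9=T
union over the pool: B1=T, B1=F, B2=F, B3=T, B3=F, B4=S, B4=E, B5=T, B5=F, B6=T, B6=F, B7=T, B7=F, B8=S, B8=E, B9=T, B9=F
uncovered (1 of 18): B2=T
Answer: B2=T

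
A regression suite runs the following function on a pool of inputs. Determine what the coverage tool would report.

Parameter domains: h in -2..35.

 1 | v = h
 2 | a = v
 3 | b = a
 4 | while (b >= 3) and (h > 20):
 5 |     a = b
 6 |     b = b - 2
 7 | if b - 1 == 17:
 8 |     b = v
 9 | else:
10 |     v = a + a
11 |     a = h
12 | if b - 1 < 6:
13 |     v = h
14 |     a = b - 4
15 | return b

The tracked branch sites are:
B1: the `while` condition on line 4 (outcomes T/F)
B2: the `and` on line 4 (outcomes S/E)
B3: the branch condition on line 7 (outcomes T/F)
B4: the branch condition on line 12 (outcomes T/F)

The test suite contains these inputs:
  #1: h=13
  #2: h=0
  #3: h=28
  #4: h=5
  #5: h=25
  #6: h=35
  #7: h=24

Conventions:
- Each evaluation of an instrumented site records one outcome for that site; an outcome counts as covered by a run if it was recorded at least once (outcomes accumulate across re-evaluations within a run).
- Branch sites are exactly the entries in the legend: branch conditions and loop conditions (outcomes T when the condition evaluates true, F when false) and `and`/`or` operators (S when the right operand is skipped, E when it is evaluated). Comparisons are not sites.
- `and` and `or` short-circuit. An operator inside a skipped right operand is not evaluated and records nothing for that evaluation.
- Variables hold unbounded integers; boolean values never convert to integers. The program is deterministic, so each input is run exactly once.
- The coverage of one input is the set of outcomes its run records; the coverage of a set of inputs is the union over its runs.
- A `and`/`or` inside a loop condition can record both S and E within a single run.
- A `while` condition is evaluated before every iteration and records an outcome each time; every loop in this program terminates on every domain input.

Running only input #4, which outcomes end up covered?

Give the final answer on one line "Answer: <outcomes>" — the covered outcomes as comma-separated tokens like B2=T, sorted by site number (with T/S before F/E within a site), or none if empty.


Simulating input #4 (h=5) step by step:
  B2->E, B1->F, B3->F, B4->T
as a set, this run covers: B1=F, B2=E, B3=F, B4=T
Answer: B1=F, B2=E, B3=F, B4=T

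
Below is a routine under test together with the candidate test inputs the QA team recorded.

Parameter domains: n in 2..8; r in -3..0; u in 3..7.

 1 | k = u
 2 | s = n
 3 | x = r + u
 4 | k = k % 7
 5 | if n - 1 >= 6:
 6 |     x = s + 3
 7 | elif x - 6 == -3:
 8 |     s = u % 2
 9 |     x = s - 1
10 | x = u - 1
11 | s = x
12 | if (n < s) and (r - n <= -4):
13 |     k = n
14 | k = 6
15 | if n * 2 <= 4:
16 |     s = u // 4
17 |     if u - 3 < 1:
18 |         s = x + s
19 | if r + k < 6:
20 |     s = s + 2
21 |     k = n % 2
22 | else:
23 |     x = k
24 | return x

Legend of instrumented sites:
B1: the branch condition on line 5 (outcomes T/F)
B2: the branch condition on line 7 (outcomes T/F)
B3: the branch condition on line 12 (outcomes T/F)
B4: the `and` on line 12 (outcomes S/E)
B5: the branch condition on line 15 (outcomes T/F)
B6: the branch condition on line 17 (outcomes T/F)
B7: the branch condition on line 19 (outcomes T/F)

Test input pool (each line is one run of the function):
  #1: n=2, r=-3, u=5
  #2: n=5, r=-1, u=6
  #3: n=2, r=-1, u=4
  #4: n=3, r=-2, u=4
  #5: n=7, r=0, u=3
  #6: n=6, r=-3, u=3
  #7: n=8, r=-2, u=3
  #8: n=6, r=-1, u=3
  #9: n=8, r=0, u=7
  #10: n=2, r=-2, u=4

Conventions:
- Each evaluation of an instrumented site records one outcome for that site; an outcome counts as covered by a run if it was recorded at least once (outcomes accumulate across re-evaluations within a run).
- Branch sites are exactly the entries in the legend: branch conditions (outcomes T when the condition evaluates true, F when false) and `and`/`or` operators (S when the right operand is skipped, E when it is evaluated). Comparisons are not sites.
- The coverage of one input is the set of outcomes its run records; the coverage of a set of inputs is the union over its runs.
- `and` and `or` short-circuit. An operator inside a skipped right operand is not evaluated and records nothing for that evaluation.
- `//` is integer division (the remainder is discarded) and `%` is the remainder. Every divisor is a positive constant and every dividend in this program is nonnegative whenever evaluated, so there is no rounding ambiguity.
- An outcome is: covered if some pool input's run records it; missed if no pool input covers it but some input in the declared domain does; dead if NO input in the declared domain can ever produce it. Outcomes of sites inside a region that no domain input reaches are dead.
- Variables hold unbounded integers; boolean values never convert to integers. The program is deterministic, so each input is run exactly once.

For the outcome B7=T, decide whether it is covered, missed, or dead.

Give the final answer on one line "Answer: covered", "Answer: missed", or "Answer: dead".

B7=T is recorded by pool input(s) 1, 2, 3, 4, 6, 7, 8, 10 -> covered

Answer: covered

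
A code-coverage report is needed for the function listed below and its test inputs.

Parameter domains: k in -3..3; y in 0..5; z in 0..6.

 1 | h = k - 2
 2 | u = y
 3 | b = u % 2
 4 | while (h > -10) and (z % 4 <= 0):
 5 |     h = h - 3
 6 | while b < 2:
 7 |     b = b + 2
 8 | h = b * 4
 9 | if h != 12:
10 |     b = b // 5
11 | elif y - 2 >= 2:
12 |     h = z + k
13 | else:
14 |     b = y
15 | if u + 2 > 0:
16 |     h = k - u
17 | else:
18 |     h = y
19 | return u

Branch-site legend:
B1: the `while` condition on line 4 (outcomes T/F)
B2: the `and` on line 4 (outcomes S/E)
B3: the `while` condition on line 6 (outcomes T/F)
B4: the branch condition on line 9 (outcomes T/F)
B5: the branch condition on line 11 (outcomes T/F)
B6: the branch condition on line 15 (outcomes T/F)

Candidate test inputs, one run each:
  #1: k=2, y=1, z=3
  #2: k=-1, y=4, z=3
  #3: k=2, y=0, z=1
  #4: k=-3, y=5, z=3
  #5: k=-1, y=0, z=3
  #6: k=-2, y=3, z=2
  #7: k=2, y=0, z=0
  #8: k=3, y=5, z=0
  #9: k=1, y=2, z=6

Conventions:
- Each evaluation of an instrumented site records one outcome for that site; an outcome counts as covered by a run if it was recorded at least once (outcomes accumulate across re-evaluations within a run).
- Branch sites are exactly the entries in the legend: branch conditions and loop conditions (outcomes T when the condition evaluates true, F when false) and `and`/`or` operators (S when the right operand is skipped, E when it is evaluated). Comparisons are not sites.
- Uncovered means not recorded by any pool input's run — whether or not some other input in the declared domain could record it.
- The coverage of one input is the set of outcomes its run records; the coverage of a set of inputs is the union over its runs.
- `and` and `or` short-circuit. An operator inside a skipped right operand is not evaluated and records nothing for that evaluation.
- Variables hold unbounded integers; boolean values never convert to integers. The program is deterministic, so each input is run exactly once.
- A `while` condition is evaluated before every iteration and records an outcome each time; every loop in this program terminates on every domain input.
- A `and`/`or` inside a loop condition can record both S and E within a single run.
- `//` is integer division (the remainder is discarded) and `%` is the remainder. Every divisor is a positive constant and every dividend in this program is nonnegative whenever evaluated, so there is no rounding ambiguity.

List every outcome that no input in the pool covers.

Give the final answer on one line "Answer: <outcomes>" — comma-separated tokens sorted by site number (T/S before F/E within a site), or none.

run #1 (k=2, y=1, z=3) runs B2->E, B1->F, B3->T, B3->F, B4->F, B5->F, B6->T; records B1=F, B2=E, B3=T, B3=F, B4=F, B5=F, B6=T
run #2 (k=-1, y=4, z=3) runs B2->E, B1->F, B3->T, B3->F, B4->T, B6->T; records B1=F, B2=E, B3=T, B3=F, B4=T, B6=T
run #3 (k=2, y=0, z=1) runs B2->E, B1->F, B3->T, B3->F, B4->T, B6->T; records B1=F, B2=E, B3=T, B3=F, B4=T, B6=T
run #4 (k=-3, y=5, z=3) runs B2->E, B1->F, B3->T, B3->F, B4->F, B5->T, B6->T; records B1=F, B2=E, B3=T, B3=F, B4=F, B5=T, B6=T
run #5 (k=-1, y=0, z=3) runs B2->E, B1->F, B3->T, B3->F, B4->T, B6->T; records B1=F, B2=E, B3=T, B3=F, B4=T, B6=T
run #6 (k=-2, y=3, z=2) runs B2->E, B1->F, B3->T, B3->F, B4->F, B5->F, B6->T; records B1=F, B2=E, B3=T, B3=F, B4=F, B5=F, B6=T
run #7 (k=2, y=0, z=0) runs B2->E, B1->T, B2->E, B1->T, B2->E, B1->T, B2->E, B1->T, B2->S, B1->F, B3->T, B3->F, B4->T, B6->T; records B1=T, B1=F, B2=S, B2=E, B3=T, B3=F, B4=T, B6=T
run #8 (k=3, y=5, z=0) runs B2->E, B1->T, B2->E, B1->T, B2->E, B1->T, B2->E, B1->T, B2->S, B1->F, B3->T, B3->F, B4->F, B5->T, ...; records B1=T, B1=F, B2=S, B2=E, B3=T, B3=F, B4=F, B5=T, B6=T
run #9 (k=1, y=2, z=6) runs B2->E, B1->F, B3->T, B3->F, B4->T, B6->T; records B1=F, B2=E, B3=T, B3=F, B4=T, B6=T
union over the pool: B1=T, B1=F, B2=S, B2=E, B3=T, B3=F, B4=T, B4=F, B5=T, B5=F, B6=T
uncovered (1 of 12): B6=F

Answer: B6=F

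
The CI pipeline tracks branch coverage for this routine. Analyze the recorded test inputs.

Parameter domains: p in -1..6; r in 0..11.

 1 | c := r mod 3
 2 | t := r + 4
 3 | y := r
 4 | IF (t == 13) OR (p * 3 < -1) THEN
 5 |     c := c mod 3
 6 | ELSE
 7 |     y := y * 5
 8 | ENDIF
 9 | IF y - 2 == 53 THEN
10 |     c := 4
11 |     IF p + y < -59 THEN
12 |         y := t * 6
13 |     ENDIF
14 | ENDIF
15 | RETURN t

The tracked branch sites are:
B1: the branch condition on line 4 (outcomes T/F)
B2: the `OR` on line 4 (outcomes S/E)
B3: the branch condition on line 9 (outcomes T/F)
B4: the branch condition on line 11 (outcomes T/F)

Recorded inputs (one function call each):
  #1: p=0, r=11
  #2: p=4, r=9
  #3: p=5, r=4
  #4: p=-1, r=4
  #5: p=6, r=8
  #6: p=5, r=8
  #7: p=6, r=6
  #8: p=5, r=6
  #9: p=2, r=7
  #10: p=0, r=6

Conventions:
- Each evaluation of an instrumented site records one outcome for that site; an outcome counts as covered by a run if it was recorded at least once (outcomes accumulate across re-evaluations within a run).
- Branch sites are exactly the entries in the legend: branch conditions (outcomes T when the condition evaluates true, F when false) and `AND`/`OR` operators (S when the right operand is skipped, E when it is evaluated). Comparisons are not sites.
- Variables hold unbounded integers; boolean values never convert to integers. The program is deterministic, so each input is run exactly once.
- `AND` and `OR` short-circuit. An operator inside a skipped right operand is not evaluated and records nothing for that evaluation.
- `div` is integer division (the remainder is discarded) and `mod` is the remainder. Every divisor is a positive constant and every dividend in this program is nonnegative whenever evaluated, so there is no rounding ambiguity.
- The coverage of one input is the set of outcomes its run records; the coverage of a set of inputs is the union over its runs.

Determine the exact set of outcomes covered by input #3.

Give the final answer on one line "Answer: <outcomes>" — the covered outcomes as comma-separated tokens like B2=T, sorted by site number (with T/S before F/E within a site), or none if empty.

Event log for input #3 (p=5, r=4):
  B2->E, B1->F, B3->F
distinct outcomes covered: B1=F, B2=E, B3=F

Answer: B1=F, B2=E, B3=F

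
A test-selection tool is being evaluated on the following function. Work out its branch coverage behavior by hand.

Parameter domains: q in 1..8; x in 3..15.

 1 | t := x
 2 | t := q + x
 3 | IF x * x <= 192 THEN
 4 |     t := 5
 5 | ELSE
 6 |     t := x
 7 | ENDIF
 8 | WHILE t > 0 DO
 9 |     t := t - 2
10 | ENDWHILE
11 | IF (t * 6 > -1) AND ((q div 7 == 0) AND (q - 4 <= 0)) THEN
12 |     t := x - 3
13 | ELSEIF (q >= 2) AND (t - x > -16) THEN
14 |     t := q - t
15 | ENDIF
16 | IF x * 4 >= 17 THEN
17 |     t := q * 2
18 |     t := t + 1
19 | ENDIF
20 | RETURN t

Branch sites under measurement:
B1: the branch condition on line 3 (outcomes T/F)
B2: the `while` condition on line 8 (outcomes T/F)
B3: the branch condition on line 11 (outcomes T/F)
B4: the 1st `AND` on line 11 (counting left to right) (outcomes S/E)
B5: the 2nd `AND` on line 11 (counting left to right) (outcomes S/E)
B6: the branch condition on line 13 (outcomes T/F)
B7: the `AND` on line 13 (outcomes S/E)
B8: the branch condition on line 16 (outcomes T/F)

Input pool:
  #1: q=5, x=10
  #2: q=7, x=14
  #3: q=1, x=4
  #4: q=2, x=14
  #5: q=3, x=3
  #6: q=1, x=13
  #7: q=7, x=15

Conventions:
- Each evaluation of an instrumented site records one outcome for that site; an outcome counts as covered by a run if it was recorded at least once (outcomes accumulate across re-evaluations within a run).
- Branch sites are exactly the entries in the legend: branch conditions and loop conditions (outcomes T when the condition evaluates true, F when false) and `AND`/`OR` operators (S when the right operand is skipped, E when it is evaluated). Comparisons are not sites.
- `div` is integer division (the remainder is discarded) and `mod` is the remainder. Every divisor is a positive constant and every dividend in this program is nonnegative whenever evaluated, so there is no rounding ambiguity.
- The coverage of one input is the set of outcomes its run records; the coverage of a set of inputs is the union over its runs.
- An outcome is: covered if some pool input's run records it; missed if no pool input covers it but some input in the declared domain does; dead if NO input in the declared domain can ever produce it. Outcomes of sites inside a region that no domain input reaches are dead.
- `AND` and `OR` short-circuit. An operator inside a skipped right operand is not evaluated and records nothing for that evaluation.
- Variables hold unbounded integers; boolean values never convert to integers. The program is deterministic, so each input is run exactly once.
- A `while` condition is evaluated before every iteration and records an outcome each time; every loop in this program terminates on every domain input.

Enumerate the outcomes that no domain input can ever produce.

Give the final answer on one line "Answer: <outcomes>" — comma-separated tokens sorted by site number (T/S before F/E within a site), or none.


sweeping the full domain (104 inputs) for each outcome:
  reachable outcomes have witnesses, e.g. B1=T (e.g. q=1, x=3), B1=F (e.g. q=1, x=14), B2=T (e.g. q=1, x=3), B2=F (e.g. q=1, x=3)
Answer: none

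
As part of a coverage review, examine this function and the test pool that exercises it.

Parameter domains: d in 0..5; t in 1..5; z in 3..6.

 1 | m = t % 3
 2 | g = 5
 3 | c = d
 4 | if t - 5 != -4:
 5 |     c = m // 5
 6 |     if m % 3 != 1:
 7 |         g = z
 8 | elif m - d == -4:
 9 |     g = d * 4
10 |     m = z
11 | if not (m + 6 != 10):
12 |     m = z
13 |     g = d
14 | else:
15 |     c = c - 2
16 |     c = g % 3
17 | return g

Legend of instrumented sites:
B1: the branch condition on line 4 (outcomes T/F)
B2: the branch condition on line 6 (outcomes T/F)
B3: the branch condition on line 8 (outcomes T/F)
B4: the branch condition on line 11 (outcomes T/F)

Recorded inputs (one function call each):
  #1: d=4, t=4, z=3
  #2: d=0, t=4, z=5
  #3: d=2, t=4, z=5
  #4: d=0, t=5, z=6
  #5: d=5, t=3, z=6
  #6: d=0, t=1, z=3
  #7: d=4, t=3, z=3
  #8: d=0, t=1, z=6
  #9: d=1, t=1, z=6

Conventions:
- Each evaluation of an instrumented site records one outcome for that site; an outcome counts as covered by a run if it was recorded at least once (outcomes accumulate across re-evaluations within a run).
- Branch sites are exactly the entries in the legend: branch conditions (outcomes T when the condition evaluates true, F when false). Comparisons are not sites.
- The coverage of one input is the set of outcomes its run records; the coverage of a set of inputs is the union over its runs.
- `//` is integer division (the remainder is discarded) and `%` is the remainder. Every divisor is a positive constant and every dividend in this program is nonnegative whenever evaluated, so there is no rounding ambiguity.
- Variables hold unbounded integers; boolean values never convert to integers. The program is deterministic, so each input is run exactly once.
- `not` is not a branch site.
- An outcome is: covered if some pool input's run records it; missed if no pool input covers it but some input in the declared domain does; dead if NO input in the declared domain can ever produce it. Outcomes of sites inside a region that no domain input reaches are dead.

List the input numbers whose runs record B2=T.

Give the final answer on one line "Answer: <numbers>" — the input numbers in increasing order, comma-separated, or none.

input #1 (d=4, t=4, z=3): does not produce B2=T
input #2 (d=0, t=4, z=5): does not produce B2=T
input #3 (d=2, t=4, z=5): does not produce B2=T
input #4 (d=0, t=5, z=6): produces B2=T
input #5 (d=5, t=3, z=6): produces B2=T
input #6 (d=0, t=1, z=3): does not produce B2=T
input #7 (d=4, t=3, z=3): produces B2=T
input #8 (d=0, t=1, z=6): does not produce B2=T
input #9 (d=1, t=1, z=6): does not produce B2=T

Answer: 4, 5, 7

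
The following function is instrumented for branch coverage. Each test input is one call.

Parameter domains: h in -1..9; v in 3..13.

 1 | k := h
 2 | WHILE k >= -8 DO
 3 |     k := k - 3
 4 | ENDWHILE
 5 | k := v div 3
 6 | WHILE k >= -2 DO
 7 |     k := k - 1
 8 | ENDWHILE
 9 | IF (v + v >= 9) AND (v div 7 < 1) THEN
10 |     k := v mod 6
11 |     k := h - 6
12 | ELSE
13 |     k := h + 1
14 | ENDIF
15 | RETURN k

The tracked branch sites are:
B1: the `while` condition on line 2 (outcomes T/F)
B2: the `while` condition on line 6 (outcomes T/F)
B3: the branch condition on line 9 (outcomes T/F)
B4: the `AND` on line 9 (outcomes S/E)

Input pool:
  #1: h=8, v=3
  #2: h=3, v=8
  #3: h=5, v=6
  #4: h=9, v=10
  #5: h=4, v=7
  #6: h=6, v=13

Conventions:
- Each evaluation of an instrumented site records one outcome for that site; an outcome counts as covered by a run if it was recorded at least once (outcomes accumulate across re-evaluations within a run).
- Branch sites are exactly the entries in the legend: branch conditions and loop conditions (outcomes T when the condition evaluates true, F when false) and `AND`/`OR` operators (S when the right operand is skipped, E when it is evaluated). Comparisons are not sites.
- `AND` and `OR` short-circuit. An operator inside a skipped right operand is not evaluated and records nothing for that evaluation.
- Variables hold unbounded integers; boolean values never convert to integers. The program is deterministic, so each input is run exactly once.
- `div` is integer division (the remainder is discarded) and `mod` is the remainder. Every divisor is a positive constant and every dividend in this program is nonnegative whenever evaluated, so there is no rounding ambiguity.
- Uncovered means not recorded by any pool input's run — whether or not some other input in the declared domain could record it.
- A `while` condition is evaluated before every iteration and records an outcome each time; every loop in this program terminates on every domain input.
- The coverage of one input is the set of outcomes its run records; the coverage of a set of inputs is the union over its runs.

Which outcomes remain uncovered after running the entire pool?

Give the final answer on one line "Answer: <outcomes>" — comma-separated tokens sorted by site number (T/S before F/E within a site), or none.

input #1, h=8, v=3: outcomes B1=T, B1=F, B2=T, B2=F, B3=F, B4=S
input #2, h=3, v=8: outcomes B1=T, B1=F, B2=T, B2=F, B3=F, B4=E
input #3, h=5, v=6: outcomes B1=T, B1=F, B2=T, B2=F, B3=T, B4=E
input #4, h=9, v=10: outcomes B1=T, B1=F, B2=T, B2=F, B3=F, B4=E
input #5, h=4, v=7: outcomes B1=T, B1=F, B2=T, B2=F, B3=F, B4=E
input #6, h=6, v=13: outcomes B1=T, B1=F, B2=T, B2=F, B3=F, B4=E
union over the pool: B1=T, B1=F, B2=T, B2=F, B3=T, B3=F, B4=S, B4=E
uncovered (0 of 8): none

Answer: none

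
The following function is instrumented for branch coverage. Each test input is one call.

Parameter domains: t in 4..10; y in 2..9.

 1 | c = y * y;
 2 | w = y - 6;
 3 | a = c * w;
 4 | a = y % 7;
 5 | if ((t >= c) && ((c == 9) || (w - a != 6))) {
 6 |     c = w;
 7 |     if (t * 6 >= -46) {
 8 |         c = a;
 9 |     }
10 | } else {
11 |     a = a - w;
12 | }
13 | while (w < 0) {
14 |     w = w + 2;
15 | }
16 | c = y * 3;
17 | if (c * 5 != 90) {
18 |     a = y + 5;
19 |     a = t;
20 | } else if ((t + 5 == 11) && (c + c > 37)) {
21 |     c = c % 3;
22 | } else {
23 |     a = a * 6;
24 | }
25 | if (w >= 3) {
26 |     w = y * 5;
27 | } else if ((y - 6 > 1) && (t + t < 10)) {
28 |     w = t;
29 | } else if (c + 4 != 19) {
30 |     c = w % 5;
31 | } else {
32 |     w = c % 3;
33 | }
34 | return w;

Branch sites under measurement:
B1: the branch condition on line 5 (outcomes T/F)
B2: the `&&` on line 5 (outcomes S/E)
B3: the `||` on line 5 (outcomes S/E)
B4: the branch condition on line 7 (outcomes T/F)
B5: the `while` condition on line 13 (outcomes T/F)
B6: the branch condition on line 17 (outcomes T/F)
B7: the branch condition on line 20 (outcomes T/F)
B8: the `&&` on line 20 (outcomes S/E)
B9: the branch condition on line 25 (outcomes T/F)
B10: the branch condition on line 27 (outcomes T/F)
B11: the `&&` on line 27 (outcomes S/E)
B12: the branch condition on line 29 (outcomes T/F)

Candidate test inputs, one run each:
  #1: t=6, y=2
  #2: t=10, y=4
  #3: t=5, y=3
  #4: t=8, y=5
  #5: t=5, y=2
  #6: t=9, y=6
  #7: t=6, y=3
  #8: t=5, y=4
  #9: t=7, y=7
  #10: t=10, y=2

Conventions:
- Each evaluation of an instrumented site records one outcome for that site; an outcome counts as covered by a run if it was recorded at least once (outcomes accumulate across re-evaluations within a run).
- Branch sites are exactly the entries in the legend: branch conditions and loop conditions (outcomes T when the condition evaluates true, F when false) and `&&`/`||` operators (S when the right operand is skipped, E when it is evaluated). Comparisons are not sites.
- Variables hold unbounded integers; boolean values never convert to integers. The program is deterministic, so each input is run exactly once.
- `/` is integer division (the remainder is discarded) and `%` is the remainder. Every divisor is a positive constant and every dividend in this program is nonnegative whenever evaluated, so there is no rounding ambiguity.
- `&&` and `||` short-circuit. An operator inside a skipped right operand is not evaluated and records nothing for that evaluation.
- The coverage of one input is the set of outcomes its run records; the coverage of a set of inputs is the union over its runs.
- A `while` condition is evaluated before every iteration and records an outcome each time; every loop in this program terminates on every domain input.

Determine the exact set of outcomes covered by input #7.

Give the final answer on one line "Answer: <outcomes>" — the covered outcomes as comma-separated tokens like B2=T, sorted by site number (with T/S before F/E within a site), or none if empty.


Tracing the run of input #7 (t=6, y=3):
  B2->S, B1->F, B5->T, B5->T, B5->F, B6->T, B9->F, B11->S, B10->F, B12->T
collecting distinct outcomes: B1=F, B2=S, B5=T, B5=F, B6=T, B9=F, B10=F, B11=S, B12=T
Answer: B1=F, B2=S, B5=T, B5=F, B6=T, B9=F, B10=F, B11=S, B12=T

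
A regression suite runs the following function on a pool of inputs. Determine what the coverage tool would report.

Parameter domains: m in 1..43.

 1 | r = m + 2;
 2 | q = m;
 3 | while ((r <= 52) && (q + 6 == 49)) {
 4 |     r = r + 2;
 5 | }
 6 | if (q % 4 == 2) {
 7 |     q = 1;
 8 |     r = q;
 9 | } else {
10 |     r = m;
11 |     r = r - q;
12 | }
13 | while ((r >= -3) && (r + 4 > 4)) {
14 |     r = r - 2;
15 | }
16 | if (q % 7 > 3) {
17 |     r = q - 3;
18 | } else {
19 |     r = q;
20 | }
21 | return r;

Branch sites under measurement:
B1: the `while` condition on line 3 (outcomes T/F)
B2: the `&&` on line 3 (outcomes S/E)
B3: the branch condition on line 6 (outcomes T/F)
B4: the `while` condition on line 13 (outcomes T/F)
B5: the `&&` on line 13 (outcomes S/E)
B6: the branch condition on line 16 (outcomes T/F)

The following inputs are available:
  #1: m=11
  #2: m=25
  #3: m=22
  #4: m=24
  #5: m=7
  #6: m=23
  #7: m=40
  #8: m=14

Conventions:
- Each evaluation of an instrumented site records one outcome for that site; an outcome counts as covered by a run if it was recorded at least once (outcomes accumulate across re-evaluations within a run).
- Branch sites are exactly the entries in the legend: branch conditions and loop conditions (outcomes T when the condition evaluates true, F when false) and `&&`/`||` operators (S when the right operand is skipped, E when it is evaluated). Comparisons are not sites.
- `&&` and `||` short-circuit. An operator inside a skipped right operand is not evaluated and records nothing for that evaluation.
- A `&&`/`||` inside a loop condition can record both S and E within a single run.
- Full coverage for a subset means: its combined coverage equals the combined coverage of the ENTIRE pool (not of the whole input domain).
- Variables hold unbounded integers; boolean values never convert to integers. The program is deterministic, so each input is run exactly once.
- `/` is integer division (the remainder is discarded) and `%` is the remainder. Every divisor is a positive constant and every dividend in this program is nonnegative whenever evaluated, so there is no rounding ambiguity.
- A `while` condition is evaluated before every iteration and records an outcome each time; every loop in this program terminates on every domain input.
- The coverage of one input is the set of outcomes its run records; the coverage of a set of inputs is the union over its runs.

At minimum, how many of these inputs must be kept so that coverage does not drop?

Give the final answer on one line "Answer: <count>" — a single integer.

test 1 (m=11) fires B2->E, B1->F, B3->F, B5->E, B4->F, B6->T; hits B1=F, B2=E, B3=F, B4=F, B5=E, B6=T
test 2 (m=25) fires B2->E, B1->F, B3->F, B5->E, B4->F, B6->T; hits B1=F, B2=E, B3=F, B4=F, B5=E, B6=T
test 3 (m=22) fires B2->E, B1->F, B3->T, B5->E, B4->T, B5->E, B4->F, B6->F; hits B1=F, B2=E, B3=T, B4=T, B4=F, B5=E, B6=F
test 4 (m=24) fires B2->E, B1->F, B3->F, B5->E, B4->F, B6->F; hits B1=F, B2=E, B3=F, B4=F, B5=E, B6=F
test 5 (m=7) fires B2->E, B1->F, B3->F, B5->E, B4->F, B6->F; hits B1=F, B2=E, B3=F, B4=F, B5=E, B6=F
test 6 (m=23) fires B2->E, B1->F, B3->F, B5->E, B4->F, B6->F; hits B1=F, B2=E, B3=F, B4=F, B5=E, B6=F
test 7 (m=40) fires B2->E, B1->F, B3->F, B5->E, B4->F, B6->T; hits B1=F, B2=E, B3=F, B4=F, B5=E, B6=T
test 8 (m=14) fires B2->E, B1->F, B3->T, B5->E, B4->T, B5->E, B4->F, B6->F; hits B1=F, B2=E, B3=T, B4=T, B4=F, B5=E, B6=F
pool-wide coverage (9 outcomes): B1=F, B2=E, B3=T, B3=F, B4=T, B4=F, B5=E, B6=T, B6=F
checked all size-1 subsets: none covers 9 outcomes (max 7/9)
the canonical winner is {1, 3}: size 2, full 9-outcome coverage, earliest index list among size-2 covers

Answer: 2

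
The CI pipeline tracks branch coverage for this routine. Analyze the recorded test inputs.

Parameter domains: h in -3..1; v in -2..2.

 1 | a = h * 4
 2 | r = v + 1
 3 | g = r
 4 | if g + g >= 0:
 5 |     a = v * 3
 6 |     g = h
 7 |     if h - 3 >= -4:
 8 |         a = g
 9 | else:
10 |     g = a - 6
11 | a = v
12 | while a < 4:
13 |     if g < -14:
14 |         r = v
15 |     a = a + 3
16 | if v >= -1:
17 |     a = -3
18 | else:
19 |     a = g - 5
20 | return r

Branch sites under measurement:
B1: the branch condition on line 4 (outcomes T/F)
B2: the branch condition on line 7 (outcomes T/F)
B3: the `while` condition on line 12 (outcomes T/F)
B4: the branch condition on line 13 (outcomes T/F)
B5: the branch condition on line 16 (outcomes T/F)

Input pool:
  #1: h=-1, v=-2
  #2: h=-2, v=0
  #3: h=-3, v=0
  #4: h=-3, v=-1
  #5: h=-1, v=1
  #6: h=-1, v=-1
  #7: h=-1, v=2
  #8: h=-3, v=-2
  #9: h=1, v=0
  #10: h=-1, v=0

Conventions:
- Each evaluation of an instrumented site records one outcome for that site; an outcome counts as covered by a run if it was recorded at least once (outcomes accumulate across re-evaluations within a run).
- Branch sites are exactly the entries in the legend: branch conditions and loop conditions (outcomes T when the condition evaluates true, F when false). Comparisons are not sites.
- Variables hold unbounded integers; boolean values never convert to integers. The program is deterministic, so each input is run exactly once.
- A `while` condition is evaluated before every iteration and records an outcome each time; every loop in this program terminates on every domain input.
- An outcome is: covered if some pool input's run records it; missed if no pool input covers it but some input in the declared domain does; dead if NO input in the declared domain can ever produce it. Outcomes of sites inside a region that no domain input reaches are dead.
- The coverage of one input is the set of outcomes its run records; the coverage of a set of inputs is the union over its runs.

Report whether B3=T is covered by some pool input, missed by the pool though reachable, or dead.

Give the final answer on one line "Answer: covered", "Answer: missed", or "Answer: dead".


B3=T is recorded by pool input(s) 1, 2, 3, 4, 5, 6, 7, 8, 9, 10 -> covered
Answer: covered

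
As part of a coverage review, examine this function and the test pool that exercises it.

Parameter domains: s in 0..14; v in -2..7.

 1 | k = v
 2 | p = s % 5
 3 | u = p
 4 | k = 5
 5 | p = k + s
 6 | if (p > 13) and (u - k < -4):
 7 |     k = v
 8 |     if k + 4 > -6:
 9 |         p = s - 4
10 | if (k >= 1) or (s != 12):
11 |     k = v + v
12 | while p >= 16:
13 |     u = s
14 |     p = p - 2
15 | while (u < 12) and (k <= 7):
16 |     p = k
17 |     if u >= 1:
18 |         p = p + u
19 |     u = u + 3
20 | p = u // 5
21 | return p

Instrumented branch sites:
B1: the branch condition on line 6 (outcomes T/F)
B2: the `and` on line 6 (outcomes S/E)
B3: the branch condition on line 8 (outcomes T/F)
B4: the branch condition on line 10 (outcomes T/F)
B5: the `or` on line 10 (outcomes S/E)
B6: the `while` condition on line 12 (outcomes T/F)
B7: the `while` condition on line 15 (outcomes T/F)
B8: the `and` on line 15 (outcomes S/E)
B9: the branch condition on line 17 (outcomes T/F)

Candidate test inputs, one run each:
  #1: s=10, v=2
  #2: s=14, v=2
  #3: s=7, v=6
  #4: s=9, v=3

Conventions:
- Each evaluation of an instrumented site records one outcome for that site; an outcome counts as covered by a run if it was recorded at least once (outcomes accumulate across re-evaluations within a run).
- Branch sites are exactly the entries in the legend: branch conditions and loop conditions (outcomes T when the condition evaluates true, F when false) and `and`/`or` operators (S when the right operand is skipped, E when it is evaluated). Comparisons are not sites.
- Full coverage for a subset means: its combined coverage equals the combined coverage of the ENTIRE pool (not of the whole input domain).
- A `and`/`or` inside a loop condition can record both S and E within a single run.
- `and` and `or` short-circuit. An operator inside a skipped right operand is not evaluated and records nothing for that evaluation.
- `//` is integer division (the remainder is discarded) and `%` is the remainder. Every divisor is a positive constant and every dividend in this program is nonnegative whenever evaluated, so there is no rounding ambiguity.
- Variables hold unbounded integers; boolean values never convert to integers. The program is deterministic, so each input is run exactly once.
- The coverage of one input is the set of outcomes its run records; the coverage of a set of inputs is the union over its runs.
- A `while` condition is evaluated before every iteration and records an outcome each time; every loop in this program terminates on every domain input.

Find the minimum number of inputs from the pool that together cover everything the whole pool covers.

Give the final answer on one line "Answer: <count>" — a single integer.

run #1 (s=10, v=2) runs B2->E, B1->T, B3->T, B5->S, B4->T, B6->F, B8->E, B7->T, B9->F, B8->E, B7->T, B9->T, B8->E, B7->T, ...; records B1=T, B2=E, B3=T, B4=T, B5=S, B6=F, B7=T, B7=F, B8=S, B8=E, B9=T, B9=F
run #2 (s=14, v=2) runs B2->E, B1->F, B5->S, B4->T, B6->T, B6->T, B6->F, B8->S, B7->F; records B1=F, B2=E, B4=T, B5=S, B6=T, B6=F, B7=F, B8=S
run #3 (s=7, v=6) runs B2->S, B1->F, B5->S, B4->T, B6->F, B8->E, B7->F; records B1=F, B2=S, B4=T, B5=S, B6=F, B7=F, B8=E
run #4 (s=9, v=3) runs B2->E, B1->F, B5->S, B4->T, B6->F, B8->E, B7->T, B9->T, B8->E, B7->T, B9->T, B8->E, B7->T, B9->T, ...; records B1=F, B2=E, B4=T, B5=S, B6=F, B7=T, B7=F, B8=S, B8=E, B9=T
the full pool covers 15 outcomes: B1=T, B1=F, B2=S, B2=E, B3=T, B4=T, B5=S, B6=T, B6=F, B7=T, B7=F, B8=S, B8=E, B9=T, B9=F
size 1 is not enough: best union over all size-1 subsets is 12/15
size 2 is not enough: best union over all size-2 subsets is 14/15
at size 3, {1, 2, 3} reaches all 15 outcomes; every lexicographically earlier size-3 subset fails

Answer: 3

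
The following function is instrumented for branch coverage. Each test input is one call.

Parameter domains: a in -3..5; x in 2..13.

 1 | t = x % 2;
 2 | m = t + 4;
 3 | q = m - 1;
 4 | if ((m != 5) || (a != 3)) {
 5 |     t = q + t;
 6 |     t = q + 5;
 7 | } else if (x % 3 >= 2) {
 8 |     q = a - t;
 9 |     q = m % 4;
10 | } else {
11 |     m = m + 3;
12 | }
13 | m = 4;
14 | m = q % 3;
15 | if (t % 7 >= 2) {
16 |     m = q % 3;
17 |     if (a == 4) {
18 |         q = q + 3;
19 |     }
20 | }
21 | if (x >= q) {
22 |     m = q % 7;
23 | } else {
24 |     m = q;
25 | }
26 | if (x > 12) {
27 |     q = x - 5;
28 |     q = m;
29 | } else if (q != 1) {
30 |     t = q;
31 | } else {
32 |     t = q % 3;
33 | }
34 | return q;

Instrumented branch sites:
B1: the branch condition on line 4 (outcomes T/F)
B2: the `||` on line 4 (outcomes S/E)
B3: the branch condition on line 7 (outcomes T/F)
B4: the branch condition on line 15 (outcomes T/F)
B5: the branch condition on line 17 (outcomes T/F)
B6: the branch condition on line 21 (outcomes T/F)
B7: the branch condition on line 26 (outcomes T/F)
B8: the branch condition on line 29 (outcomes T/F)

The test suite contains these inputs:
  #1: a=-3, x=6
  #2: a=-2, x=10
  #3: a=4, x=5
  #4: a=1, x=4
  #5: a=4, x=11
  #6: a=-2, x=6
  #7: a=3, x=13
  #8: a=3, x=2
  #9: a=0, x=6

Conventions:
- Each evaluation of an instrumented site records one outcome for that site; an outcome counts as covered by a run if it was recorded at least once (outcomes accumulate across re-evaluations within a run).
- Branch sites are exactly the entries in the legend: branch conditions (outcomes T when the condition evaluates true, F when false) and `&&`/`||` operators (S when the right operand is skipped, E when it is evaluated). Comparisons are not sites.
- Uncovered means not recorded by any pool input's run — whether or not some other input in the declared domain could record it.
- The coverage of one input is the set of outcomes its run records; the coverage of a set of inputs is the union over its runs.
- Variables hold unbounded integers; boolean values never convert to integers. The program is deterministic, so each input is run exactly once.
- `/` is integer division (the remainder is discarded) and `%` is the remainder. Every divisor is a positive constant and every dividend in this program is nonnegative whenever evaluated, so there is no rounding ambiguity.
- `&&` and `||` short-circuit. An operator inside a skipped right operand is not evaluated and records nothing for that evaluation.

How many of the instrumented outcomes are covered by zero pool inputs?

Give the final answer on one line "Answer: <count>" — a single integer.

test 1 (a=-3, x=6) fires B2->S, B1->T, B4->F, B6->T, B7->F, B8->T; hits B1=T, B2=S, B4=F, B6=T, B7=F, B8=T
test 2 (a=-2, x=10) fires B2->S, B1->T, B4->F, B6->T, B7->F, B8->T; hits B1=T, B2=S, B4=F, B6=T, B7=F, B8=T
test 3 (a=4, x=5) fires B2->E, B1->T, B4->T, B5->T, B6->F, B7->F, B8->T; hits B1=T, B2=E, B4=T, B5=T, B6=F, B7=F, B8=T
test 4 (a=1, x=4) fires B2->S, B1->T, B4->F, B6->T, B7->F, B8->T; hits B1=T, B2=S, B4=F, B6=T, B7=F, B8=T
test 5 (a=4, x=11) fires B2->E, B1->T, B4->T, B5->T, B6->T, B7->F, B8->T; hits B1=T, B2=E, B4=T, B5=T, B6=T, B7=F, B8=T
test 6 (a=-2, x=6) fires B2->S, B1->T, B4->F, B6->T, B7->F, B8->T; hits B1=T, B2=S, B4=F, B6=T, B7=F, B8=T
test 7 (a=3, x=13) fires B2->E, B1->F, B3->F, B4->F, B6->T, B7->T; hits B1=F, B2=E, B3=F, B4=F, B6=T, B7=T
test 8 (a=3, x=2) fires B2->S, B1->T, B4->F, B6->F, B7->F, B8->T; hits B1=T, B2=S, B4=F, B6=F, B7=F, B8=T
test 9 (a=0, x=6) fires B2->S, B1->T, B4->F, B6->T, B7->F, B8->T; hits B1=T, B2=S, B4=F, B6=T, B7=F, B8=T
union over the pool: B1=T, B1=F, B2=S, B2=E, B3=F, B4=T, B4=F, B5=T, B6=T, B6=F, B7=T, B7=F, B8=T
uncovered (3 of 16): B3=T, B5=F, B8=F

Answer: 3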